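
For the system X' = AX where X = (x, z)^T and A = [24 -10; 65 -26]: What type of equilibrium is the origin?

A = [[24,-10],[65,-26]]; det(A-λI) = λ^2 + 2λ + 26.
λ = -1 ± 5i: negative real part.

stable spiral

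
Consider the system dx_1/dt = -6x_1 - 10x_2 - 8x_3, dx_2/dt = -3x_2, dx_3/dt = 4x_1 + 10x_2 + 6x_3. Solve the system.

x_1(t) = c_1e^(2t) + 2c_2e^(-2t) + 2c_3e^(-3t), x_2(t) = c_3e^(-3t), x_3(t) = -c_1e^(2t) - c_2e^(-2t) - 2c_3e^(-3t)

Coefficient matrix A = [[-6, -10, -8], [0, -3, 0], [4, 10, 6]].
det(A - λI) = 0 gives eigenvalues λ = 2, -2, -3.
For λ=2: eigenvector (1,0,-1).
For λ=-2: eigenvector (2,0,-1).
For λ=-3: eigenvector (2,1,-2).
General solution: c_1e^(2t)(1,0,-1) + c_2e^(-2t)(2,0,-1) + c_3e^(-3t)(2,1,-2).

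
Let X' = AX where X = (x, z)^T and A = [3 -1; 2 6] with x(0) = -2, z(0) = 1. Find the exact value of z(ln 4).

A = [[3,-1],[2,6]]; eigenvalues λ = 5, 4.
Eigenvectors: (1,-2) for λ=5, (1,-1) for λ=4.
From the initial condition, c_1 = 1, c_2 = -3.
z(ln 4) = (1)(4^5)(-2) + (-3)(4^4)(-1) = -1280.

-1280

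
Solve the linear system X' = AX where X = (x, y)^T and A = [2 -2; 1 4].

Coefficient matrix A = [[2, -2], [1, 4]].
Characteristic polynomial det(A - λI) = λ^2 - 6λ + 10 = 0.
Eigenvalues λ = 3 ± i (complex conjugate pair).
For λ=3+i: an eigenvector is (1,0) - i(-1,1) = (1 + i, 0 - i).
A real fundamental pair from Re and Im of e^((3+i)t)v: X_1 = e^(3t)(cos(t)·(1,0) + sin(t)·(-1,1)), X_2 = e^(3t)(sin(t)·(1,0) - cos(t)·(-1,1)).
General solution: c_1X_1 + c_2X_2.

x(t) = -c_1e^(3t)sin(t) + c_1e^(3t)cos(t) + c_2e^(3t)sin(t) + c_2e^(3t)cos(t), y(t) = c_1e^(3t)sin(t) - c_2e^(3t)cos(t)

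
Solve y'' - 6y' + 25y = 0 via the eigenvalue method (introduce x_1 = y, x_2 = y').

y(t) = C_1e^(3t)cos(4t) + C_2e^(3t)sin(4t)

Let x_1 = y, x_2 = y'. Then x_1' = x_2 and x_2' = -25x_1 + 6x_2.
A = [[0,1],[-25,6]]; det(A-λI) = λ^2 - 6λ + 25.
Eigenvalues λ = 3 ± 4i.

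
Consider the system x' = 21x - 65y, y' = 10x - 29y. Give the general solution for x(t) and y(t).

Coefficient matrix A = [[21, -65], [10, -29]].
Characteristic polynomial det(A - λI) = λ^2 + 8λ + 41 = 0.
Eigenvalues λ = -4 ± 5i (complex conjugate pair).
For λ=-4+5i: an eigenvector is (3,1) - i(2,1) = (3 - 2i, 1 - i).
A real fundamental pair from Re and Im of e^((-4+5i)t)v: X_1 = e^(-4t)(cos(5t)·(3,1) + sin(5t)·(2,1)), X_2 = e^(-4t)(sin(5t)·(3,1) - cos(5t)·(2,1)).
General solution: c_1X_1 + c_2X_2.

x(t) = 2c_1e^(-4t)sin(5t) + 3c_1e^(-4t)cos(5t) + 3c_2e^(-4t)sin(5t) - 2c_2e^(-4t)cos(5t), y(t) = c_1e^(-4t)sin(5t) + c_1e^(-4t)cos(5t) + c_2e^(-4t)sin(5t) - c_2e^(-4t)cos(5t)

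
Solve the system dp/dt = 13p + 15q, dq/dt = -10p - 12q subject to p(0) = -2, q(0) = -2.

p(t) = -12e^(3t) + 10e^(-2t), q(t) = 8e^(3t) - 10e^(-2t)

Coefficient matrix A = [[13, 15], [-10, -12]].
Characteristic polynomial det(A - λI) = λ^2 - λ - 6 = 0.
Eigenvalues λ = 3, -2.
For λ=3: (A-λI) row 1 is [10, 15], so an eigenvector is (3, -2).
For λ=-2: (A-λI) row 1 is [15, 15], so an eigenvector is (-1, 1).
General solution: C_1e^(3t)(3,-2) + C_2e^(-2t)(-1,1).
Applying p(0)=-2, q(0)=-2 gives C_1=-4, C_2=-10.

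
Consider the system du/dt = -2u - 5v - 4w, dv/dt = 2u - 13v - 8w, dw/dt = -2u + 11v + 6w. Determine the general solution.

u(t) = C_1e^(-4t) + C_2e^(-3t) - 2C_3e^(-2t), v(t) = 2C_1e^(-4t) + C_2e^(-3t) - 4C_3e^(-2t), w(t) = -2C_1e^(-4t) - C_2e^(-3t) + 5C_3e^(-2t)

Coefficient matrix A = [[-2, -5, -4], [2, -13, -8], [-2, 11, 6]].
det(A - λI) = 0 gives eigenvalues λ = -4, -3, -2.
For λ=-4: eigenvector (1,2,-2).
For λ=-3: eigenvector (1,1,-1).
For λ=-2: eigenvector (-2,-4,5).
General solution: C_1e^(-4t)(1,2,-2) + C_2e^(-3t)(1,1,-1) + C_3e^(-2t)(-2,-4,5).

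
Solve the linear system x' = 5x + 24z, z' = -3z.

Coefficient matrix A = [[5, 24], [0, -3]].
Characteristic polynomial det(A - λI) = λ^2 - 2λ - 15 = 0.
Eigenvalues λ = 5, -3.
For λ=5: (A-λI) row 1 is [0, 24], so an eigenvector is (-1, 0).
For λ=-3: (A-λI) row 1 is [8, 24], so an eigenvector is (-3, 1).
General solution: K_1e^(5t)(-1,0) + K_2e^(-3t)(-3,1).

x(t) = -K_1e^(5t) - 3K_2e^(-3t), z(t) = K_2e^(-3t)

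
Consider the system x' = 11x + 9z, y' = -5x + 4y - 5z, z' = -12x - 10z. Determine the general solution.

x(t) = -3C_1e^(-t) - C_3e^(2t), y(t) = C_1e^(-t) + C_2e^(4t), z(t) = 4C_1e^(-t) + C_3e^(2t)

Coefficient matrix A = [[11, 0, 9], [-5, 4, -5], [-12, 0, -10]].
det(A - λI) = 0 gives eigenvalues λ = -1, 4, 2.
For λ=-1: eigenvector (-3,1,4).
For λ=4: eigenvector (0,1,0).
For λ=2: eigenvector (-1,0,1).
General solution: C_1e^(-t)(-3,1,4) + C_2e^(4t)(0,1,0) + C_3e^(2t)(-1,0,1).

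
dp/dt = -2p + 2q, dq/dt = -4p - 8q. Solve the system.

Coefficient matrix A = [[-2, 2], [-4, -8]].
Characteristic polynomial det(A - λI) = λ^2 + 10λ + 24 = 0.
Eigenvalues λ = -4, -6.
For λ=-4: (A-λI) row 1 is [2, 2], so an eigenvector is (-1, 1).
For λ=-6: (A-λI) row 1 is [4, 2], so an eigenvector is (1, -2).
General solution: C_1e^(-4t)(-1,1) + C_2e^(-6t)(1,-2).

p(t) = -C_1e^(-4t) + C_2e^(-6t), q(t) = C_1e^(-4t) - 2C_2e^(-6t)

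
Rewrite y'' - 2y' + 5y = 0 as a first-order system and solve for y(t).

y(t) = c_1e^(t)cos(2t) + c_2e^(t)sin(2t)

Let x_1 = y, x_2 = y'. Then x_1' = x_2 and x_2' = -5x_1 + 2x_2.
A = [[0,1],[-5,2]]; det(A-λI) = λ^2 - 2λ + 5.
Eigenvalues λ = 1 ± 2i.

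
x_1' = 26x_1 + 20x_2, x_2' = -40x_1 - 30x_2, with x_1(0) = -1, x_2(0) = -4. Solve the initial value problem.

x_1(t) = -27e^(-2t)sin(4t) - e^(-2t)cos(4t), x_2(t) = 38e^(-2t)sin(4t) - 4e^(-2t)cos(4t)

Coefficient matrix A = [[26, 20], [-40, -30]].
Characteristic polynomial det(A - λI) = λ^2 + 4λ + 20 = 0.
Eigenvalues λ = -2 ± 4i (complex conjugate pair).
For λ=-2+4i: an eigenvector is (-2,3) - i(1,-1) = (-2 - i, 3 + i).
A real fundamental pair from Re and Im of e^((-2+4i)t)v: X_1 = e^(-2t)(cos(4t)·(-2,3) + sin(4t)·(1,-1)), X_2 = e^(-2t)(sin(4t)·(-2,3) - cos(4t)·(1,-1)).
General solution: C_1X_1 + C_2X_2.
Applying x_1(0)=-1, x_2(0)=-4 gives C_1=-5, C_2=11.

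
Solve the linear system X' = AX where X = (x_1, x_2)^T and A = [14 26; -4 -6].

Coefficient matrix A = [[14, 26], [-4, -6]].
Characteristic polynomial det(A - λI) = λ^2 - 8λ + 20 = 0.
Eigenvalues λ = 4 ± 2i (complex conjugate pair).
For λ=4+2i: an eigenvector is (-3,1) - i(-2,1) = (-3 + 2i, 1 - i).
A real fundamental pair from Re and Im of e^((4+2i)t)v: X_1 = e^(4t)(cos(2t)·(-3,1) + sin(2t)·(-2,1)), X_2 = e^(4t)(sin(2t)·(-3,1) - cos(2t)·(-2,1)).
General solution: c_1X_1 + c_2X_2.

x_1(t) = -2c_1e^(4t)sin(2t) - 3c_1e^(4t)cos(2t) - 3c_2e^(4t)sin(2t) + 2c_2e^(4t)cos(2t), x_2(t) = c_1e^(4t)sin(2t) + c_1e^(4t)cos(2t) + c_2e^(4t)sin(2t) - c_2e^(4t)cos(2t)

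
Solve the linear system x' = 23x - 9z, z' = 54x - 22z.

x(t) = K_1e^(5t) - K_2e^(-4t), z(t) = 2K_1e^(5t) - 3K_2e^(-4t)

Coefficient matrix A = [[23, -9], [54, -22]].
Characteristic polynomial det(A - λI) = λ^2 - λ - 20 = 0.
Eigenvalues λ = 5, -4.
For λ=5: (A-λI) row 1 is [18, -9], so an eigenvector is (1, 2).
For λ=-4: (A-λI) row 1 is [27, -9], so an eigenvector is (-1, -3).
General solution: K_1e^(5t)(1,2) + K_2e^(-4t)(-1,-3).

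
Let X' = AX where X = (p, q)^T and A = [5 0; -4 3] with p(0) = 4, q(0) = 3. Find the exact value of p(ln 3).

972

A = [[5,0],[-4,3]]; eigenvalues λ = 5, 3.
Eigenvectors: (1,-2) for λ=5, (0,1) for λ=3.
From the initial condition, c_1 = 4, c_2 = 11.
p(ln 3) = (4)(3^5)(1) + (11)(3^3)(0) = 972.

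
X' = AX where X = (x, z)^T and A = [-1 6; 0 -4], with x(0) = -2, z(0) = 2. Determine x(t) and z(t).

Coefficient matrix A = [[-1, 6], [0, -4]].
Characteristic polynomial det(A - λI) = λ^2 + 5λ + 4 = 0.
Eigenvalues λ = -4, -1.
For λ=-4: (A-λI) row 1 is [3, 6], so an eigenvector is (-2, 1).
For λ=-1: (A-λI) row 1 is [0, 6], so an eigenvector is (1, 0).
General solution: C_1e^(-4t)(-2,1) + C_2e^(-t)(1,0).
Applying x(0)=-2, z(0)=2 gives C_1=2, C_2=2.

x(t) = 2e^(-t) - 4e^(-4t), z(t) = 2e^(-4t)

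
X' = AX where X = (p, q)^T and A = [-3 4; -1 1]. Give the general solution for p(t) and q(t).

Coefficient matrix A = [[-3, 4], [-1, 1]].
Characteristic polynomial det(A - λI) = λ^2 + 2λ + 1 = 0.
Single eigenvalue λ = -1 with algebraic multiplicity 2.
Eigenvector v = (2,1); generalized eigenvector w with (A-λI)w=v is (-3,-1).
General solution: e^(-t)[c_1·v + c_2·(t·v + w)].

p(t) = 2c_1e^(-t) + 2c_2te^(-t) - 3c_2e^(-t), q(t) = c_1e^(-t) + c_2te^(-t) - c_2e^(-t)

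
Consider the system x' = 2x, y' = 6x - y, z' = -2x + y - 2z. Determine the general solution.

Coefficient matrix A = [[2, 0, 0], [6, -1, 0], [-2, 1, -2]].
det(A - λI) = 0 gives eigenvalues λ = 2, -1, -2.
For λ=2: eigenvector (1,2,0).
For λ=-1: eigenvector (0,1,1).
For λ=-2: eigenvector (0,0,1).
General solution: K_1e^(2t)(1,2,0) + K_2e^(-t)(0,1,1) + K_3e^(-2t)(0,0,1).

x(t) = K_1e^(2t), y(t) = 2K_1e^(2t) + K_2e^(-t), z(t) = K_2e^(-t) + K_3e^(-2t)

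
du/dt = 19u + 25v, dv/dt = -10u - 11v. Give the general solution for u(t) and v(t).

u(t) = c_1e^(4t)sin(5t) + 2c_1e^(4t)cos(5t) + 2c_2e^(4t)sin(5t) - c_2e^(4t)cos(5t), v(t) = -c_1e^(4t)sin(5t) - c_1e^(4t)cos(5t) - c_2e^(4t)sin(5t) + c_2e^(4t)cos(5t)

Coefficient matrix A = [[19, 25], [-10, -11]].
Characteristic polynomial det(A - λI) = λ^2 - 8λ + 41 = 0.
Eigenvalues λ = 4 ± 5i (complex conjugate pair).
For λ=4+5i: an eigenvector is (2,-1) - i(1,-1) = (2 - i, -1 + i).
A real fundamental pair from Re and Im of e^((4+5i)t)v: X_1 = e^(4t)(cos(5t)·(2,-1) + sin(5t)·(1,-1)), X_2 = e^(4t)(sin(5t)·(2,-1) - cos(5t)·(1,-1)).
General solution: c_1X_1 + c_2X_2.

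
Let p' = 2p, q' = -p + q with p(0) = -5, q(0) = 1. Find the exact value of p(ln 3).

-45

A = [[2,0],[-1,1]]; eigenvalues λ = 1, 2.
Eigenvectors: (0,1) for λ=1, (-1,1) for λ=2.
From the initial condition, c_1 = -4, c_2 = 5.
p(ln 3) = (-4)(3^1)(0) + (5)(3^2)(-1) = -45.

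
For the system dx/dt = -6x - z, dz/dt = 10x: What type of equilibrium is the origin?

A = [[-6,-1],[10,0]]; det(A-λI) = λ^2 + 6λ + 10.
λ = -3 ± i: negative real part.

stable spiral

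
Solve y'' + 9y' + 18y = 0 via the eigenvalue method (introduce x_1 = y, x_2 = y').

Let x_1 = y, x_2 = y'. Then x_1' = x_2 and x_2' = -18x_1 - 9x_2.
A = [[0,1],[-18,-9]]; det(A-λI) = λ^2 + 9λ + 18.
Eigenvalues λ = -3, -6 with eigenvectors (1,-3), (1,-6).

y(t) = c_1e^(-3t) + c_2e^(-6t)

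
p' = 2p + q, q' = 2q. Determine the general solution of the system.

Coefficient matrix A = [[2, 1], [0, 2]].
Characteristic polynomial det(A - λI) = λ^2 - 4λ + 4 = 0.
Single eigenvalue λ = 2 with algebraic multiplicity 2.
Eigenvector v = (1,0); generalized eigenvector w with (A-λI)w=v is (-1,1).
General solution: e^(2t)[K_1·v + K_2·(t·v + w)].

p(t) = K_1e^(2t) + K_2te^(2t) - K_2e^(2t), q(t) = K_2e^(2t)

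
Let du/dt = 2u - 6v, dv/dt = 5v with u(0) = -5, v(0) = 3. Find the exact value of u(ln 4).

-6128

A = [[2,-6],[0,5]]; eigenvalues λ = 5, 2.
Eigenvectors: (2,-1) for λ=5, (-1,0) for λ=2.
From the initial condition, c_1 = -3, c_2 = -1.
u(ln 4) = (-3)(4^5)(2) + (-1)(4^2)(-1) = -6128.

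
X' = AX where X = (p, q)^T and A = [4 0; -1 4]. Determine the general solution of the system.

p(t) = -C_2e^(4t), q(t) = C_1e^(4t) + C_2te^(4t) - C_2e^(4t)

Coefficient matrix A = [[4, 0], [-1, 4]].
Characteristic polynomial det(A - λI) = λ^2 - 8λ + 16 = 0.
Single eigenvalue λ = 4 with algebraic multiplicity 2.
Eigenvector v = (0,1); generalized eigenvector w with (A-λI)w=v is (-1,-1).
General solution: e^(4t)[C_1·v + C_2·(t·v + w)].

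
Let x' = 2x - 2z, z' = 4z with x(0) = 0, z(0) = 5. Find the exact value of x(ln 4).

-1200

A = [[2,-2],[0,4]]; eigenvalues λ = 4, 2.
Eigenvectors: (1,-1) for λ=4, (1,0) for λ=2.
From the initial condition, c_1 = -5, c_2 = 5.
x(ln 4) = (-5)(4^4)(1) + (5)(4^2)(1) = -1200.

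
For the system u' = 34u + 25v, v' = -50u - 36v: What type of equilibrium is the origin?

stable spiral

A = [[34,25],[-50,-36]]; det(A-λI) = λ^2 + 2λ + 26.
λ = -1 ± 5i: negative real part.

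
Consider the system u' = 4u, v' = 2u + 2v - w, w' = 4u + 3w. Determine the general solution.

u(t) = c_1e^(4t), v(t) = -c_1e^(4t) - c_2e^(3t) + c_3e^(2t), w(t) = 4c_1e^(4t) + c_2e^(3t)

Coefficient matrix A = [[4, 0, 0], [2, 2, -1], [4, 0, 3]].
det(A - λI) = 0 gives eigenvalues λ = 4, 3, 2.
For λ=4: eigenvector (1,-1,4).
For λ=3: eigenvector (0,-1,1).
For λ=2: eigenvector (0,1,0).
General solution: c_1e^(4t)(1,-1,4) + c_2e^(3t)(0,-1,1) + c_3e^(2t)(0,1,0).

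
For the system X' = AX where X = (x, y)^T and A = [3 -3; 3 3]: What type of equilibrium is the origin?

A = [[3,-3],[3,3]]; det(A-λI) = λ^2 - 6λ + 18.
λ = 3 ± 3i: positive real part.

unstable spiral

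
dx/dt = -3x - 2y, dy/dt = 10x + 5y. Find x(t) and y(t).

Coefficient matrix A = [[-3, -2], [10, 5]].
Characteristic polynomial det(A - λI) = λ^2 - 2λ + 5 = 0.
Eigenvalues λ = 1 ± 2i (complex conjugate pair).
For λ=1+2i: an eigenvector is (1,-2) - i(0,1) = (1, -2 - i).
A real fundamental pair from Re and Im of e^((1+2i)t)v: X_1 = e^(t)(cos(2t)·(1,-2) + sin(2t)·(0,1)), X_2 = e^(t)(sin(2t)·(1,-2) - cos(2t)·(0,1)).
General solution: C_1X_1 + C_2X_2.

x(t) = C_1e^(t)cos(2t) + C_2e^(t)sin(2t), y(t) = C_1e^(t)sin(2t) - 2C_1e^(t)cos(2t) - 2C_2e^(t)sin(2t) - C_2e^(t)cos(2t)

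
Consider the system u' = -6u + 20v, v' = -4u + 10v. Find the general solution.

Coefficient matrix A = [[-6, 20], [-4, 10]].
Characteristic polynomial det(A - λI) = λ^2 - 4λ + 20 = 0.
Eigenvalues λ = 2 ± 4i (complex conjugate pair).
For λ=2+4i: an eigenvector is (1,0) - i(-2,-1) = (1 + 2i, 0 + i).
A real fundamental pair from Re and Im of e^((2+4i)t)v: X_1 = e^(2t)(cos(4t)·(1,0) + sin(4t)·(-2,-1)), X_2 = e^(2t)(sin(4t)·(1,0) - cos(4t)·(-2,-1)).
General solution: K_1X_1 + K_2X_2.

u(t) = -2K_1e^(2t)sin(4t) + K_1e^(2t)cos(4t) + K_2e^(2t)sin(4t) + 2K_2e^(2t)cos(4t), v(t) = -K_1e^(2t)sin(4t) + K_2e^(2t)cos(4t)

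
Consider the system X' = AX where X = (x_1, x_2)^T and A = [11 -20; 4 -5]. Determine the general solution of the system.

Coefficient matrix A = [[11, -20], [4, -5]].
Characteristic polynomial det(A - λI) = λ^2 - 6λ + 25 = 0.
Eigenvalues λ = 3 ± 4i (complex conjugate pair).
For λ=3+4i: an eigenvector is (-1,0) - i(-2,-1) = (-1 + 2i, 0 + i).
A real fundamental pair from Re and Im of e^((3+4i)t)v: X_1 = e^(3t)(cos(4t)·(-1,0) + sin(4t)·(-2,-1)), X_2 = e^(3t)(sin(4t)·(-1,0) - cos(4t)·(-2,-1)).
General solution: c_1X_1 + c_2X_2.

x_1(t) = -2c_1e^(3t)sin(4t) - c_1e^(3t)cos(4t) - c_2e^(3t)sin(4t) + 2c_2e^(3t)cos(4t), x_2(t) = -c_1e^(3t)sin(4t) + c_2e^(3t)cos(4t)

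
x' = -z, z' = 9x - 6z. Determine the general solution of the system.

x(t) = -K_1e^(-3t) - K_2te^(-3t), z(t) = -3K_1e^(-3t) - 3K_2te^(-3t) + K_2e^(-3t)

Coefficient matrix A = [[0, -1], [9, -6]].
Characteristic polynomial det(A - λI) = λ^2 + 6λ + 9 = 0.
Single eigenvalue λ = -3 with algebraic multiplicity 2.
Eigenvector v = (-1,-3); generalized eigenvector w with (A-λI)w=v is (0,1).
General solution: e^(-3t)[K_1·v + K_2·(t·v + w)].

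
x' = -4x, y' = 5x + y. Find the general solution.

Coefficient matrix A = [[-4, 0], [5, 1]].
Characteristic polynomial det(A - λI) = λ^2 + 3λ - 4 = 0.
Eigenvalues λ = -4, 1.
For λ=-4: (A-λI) row 2 is [5, 5], so an eigenvector is (-1, 1).
For λ=1: (A-λI) row 1 is [-5, 0], so an eigenvector is (0, 1).
General solution: c_1e^(-4t)(-1,1) + c_2e^(t)(0,1).

x(t) = -c_1e^(-4t), y(t) = c_1e^(-4t) + c_2e^(t)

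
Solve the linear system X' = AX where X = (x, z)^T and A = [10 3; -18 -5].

Coefficient matrix A = [[10, 3], [-18, -5]].
Characteristic polynomial det(A - λI) = λ^2 - 5λ + 4 = 0.
Eigenvalues λ = 1, 4.
For λ=1: (A-λI) row 1 is [9, 3], so an eigenvector is (-1, 3).
For λ=4: (A-λI) row 1 is [6, 3], so an eigenvector is (-1, 2).
General solution: C_1e^(t)(-1,3) + C_2e^(4t)(-1,2).

x(t) = -C_1e^(t) - C_2e^(4t), z(t) = 3C_1e^(t) + 2C_2e^(4t)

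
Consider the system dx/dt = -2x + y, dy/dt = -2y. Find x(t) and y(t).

Coefficient matrix A = [[-2, 1], [0, -2]].
Characteristic polynomial det(A - λI) = λ^2 + 4λ + 4 = 0.
Single eigenvalue λ = -2 with algebraic multiplicity 2.
Eigenvector v = (1,0); generalized eigenvector w with (A-λI)w=v is (-3,1).
General solution: e^(-2t)[C_1·v + C_2·(t·v + w)].

x(t) = C_1e^(-2t) + C_2te^(-2t) - 3C_2e^(-2t), y(t) = C_2e^(-2t)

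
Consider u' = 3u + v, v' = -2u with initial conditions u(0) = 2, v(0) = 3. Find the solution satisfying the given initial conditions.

Coefficient matrix A = [[3, 1], [-2, 0]].
Characteristic polynomial det(A - λI) = λ^2 - 3λ + 2 = 0.
Eigenvalues λ = 2, 1.
For λ=2: (A-λI) row 1 is [1, 1], so an eigenvector is (1, -1).
For λ=1: (A-λI) row 1 is [2, 1], so an eigenvector is (1, -2).
General solution: C_1e^(2t)(1,-1) + C_2e^(t)(1,-2).
Applying u(0)=2, v(0)=3 gives C_1=7, C_2=-5.

u(t) = 7e^(2t) - 5e^(t), v(t) = -7e^(2t) + 10e^(t)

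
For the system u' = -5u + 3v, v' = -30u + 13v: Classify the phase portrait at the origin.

A = [[-5,3],[-30,13]]; det(A-λI) = λ^2 - 8λ + 25.
λ = 4 ± 3i: positive real part.

unstable spiral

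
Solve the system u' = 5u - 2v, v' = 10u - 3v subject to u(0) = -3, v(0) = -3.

u(t) = -3e^(t)sin(2t) - 3e^(t)cos(2t), v(t) = -9e^(t)sin(2t) - 3e^(t)cos(2t)

Coefficient matrix A = [[5, -2], [10, -3]].
Characteristic polynomial det(A - λI) = λ^2 - 2λ + 5 = 0.
Eigenvalues λ = 1 ± 2i (complex conjugate pair).
For λ=1+2i: an eigenvector is (1,2) - i(0,1) = (1, 2 - i).
A real fundamental pair from Re and Im of e^((1+2i)t)v: X_1 = e^(t)(cos(2t)·(1,2) + sin(2t)·(0,1)), X_2 = e^(t)(sin(2t)·(1,2) - cos(2t)·(0,1)).
General solution: K_1X_1 + K_2X_2.
Applying u(0)=-3, v(0)=-3 gives K_1=-3, K_2=-3.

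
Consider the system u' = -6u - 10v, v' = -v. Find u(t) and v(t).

Coefficient matrix A = [[-6, -10], [0, -1]].
Characteristic polynomial det(A - λI) = λ^2 + 7λ + 6 = 0.
Eigenvalues λ = -6, -1.
For λ=-6: (A-λI) row 1 is [0, -10], so an eigenvector is (1, 0).
For λ=-1: (A-λI) row 1 is [-5, -10], so an eigenvector is (2, -1).
General solution: C_1e^(-6t)(1,0) + C_2e^(-t)(2,-1).

u(t) = C_1e^(-6t) + 2C_2e^(-t), v(t) = -C_2e^(-t)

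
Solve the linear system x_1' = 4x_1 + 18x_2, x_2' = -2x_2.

Coefficient matrix A = [[4, 18], [0, -2]].
Characteristic polynomial det(A - λI) = λ^2 - 2λ - 8 = 0.
Eigenvalues λ = -2, 4.
For λ=-2: (A-λI) row 1 is [6, 18], so an eigenvector is (-3, 1).
For λ=4: (A-λI) row 1 is [0, 18], so an eigenvector is (-1, 0).
General solution: c_1e^(-2t)(-3,1) + c_2e^(4t)(-1,0).

x_1(t) = -3c_1e^(-2t) - c_2e^(4t), x_2(t) = c_1e^(-2t)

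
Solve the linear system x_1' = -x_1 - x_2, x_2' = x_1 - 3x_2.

x_1(t) = c_1e^(-2t) + c_2te^(-2t) - 2c_2e^(-2t), x_2(t) = c_1e^(-2t) + c_2te^(-2t) - 3c_2e^(-2t)

Coefficient matrix A = [[-1, -1], [1, -3]].
Characteristic polynomial det(A - λI) = λ^2 + 4λ + 4 = 0.
Single eigenvalue λ = -2 with algebraic multiplicity 2.
Eigenvector v = (1,1); generalized eigenvector w with (A-λI)w=v is (-2,-3).
General solution: e^(-2t)[c_1·v + c_2·(t·v + w)].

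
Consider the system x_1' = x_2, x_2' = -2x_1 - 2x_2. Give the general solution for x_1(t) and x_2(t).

Coefficient matrix A = [[0, 1], [-2, -2]].
Characteristic polynomial det(A - λI) = λ^2 + 2λ + 2 = 0.
Eigenvalues λ = -1 ± i (complex conjugate pair).
For λ=-1+i: an eigenvector is (-1,1) - i(0,1) = (-1, 1 - i).
A real fundamental pair from Re and Im of e^((-1+i)t)v: X_1 = e^(-t)(cos(t)·(-1,1) + sin(t)·(0,1)), X_2 = e^(-t)(sin(t)·(-1,1) - cos(t)·(0,1)).
General solution: c_1X_1 + c_2X_2.

x_1(t) = -c_1e^(-t)cos(t) - c_2e^(-t)sin(t), x_2(t) = c_1e^(-t)sin(t) + c_1e^(-t)cos(t) + c_2e^(-t)sin(t) - c_2e^(-t)cos(t)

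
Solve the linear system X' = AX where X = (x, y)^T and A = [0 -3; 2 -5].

Coefficient matrix A = [[0, -3], [2, -5]].
Characteristic polynomial det(A - λI) = λ^2 + 5λ + 6 = 0.
Eigenvalues λ = -2, -3.
For λ=-2: (A-λI) row 1 is [2, -3], so an eigenvector is (3, 2).
For λ=-3: (A-λI) row 1 is [3, -3], so an eigenvector is (1, 1).
General solution: c_1e^(-2t)(3,2) + c_2e^(-3t)(1,1).

x(t) = 3c_1e^(-2t) + c_2e^(-3t), y(t) = 2c_1e^(-2t) + c_2e^(-3t)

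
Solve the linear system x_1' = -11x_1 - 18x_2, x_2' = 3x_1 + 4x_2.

Coefficient matrix A = [[-11, -18], [3, 4]].
Characteristic polynomial det(A - λI) = λ^2 + 7λ + 10 = 0.
Eigenvalues λ = -2, -5.
For λ=-2: (A-λI) row 1 is [-9, -18], so an eigenvector is (2, -1).
For λ=-5: (A-λI) row 1 is [-6, -18], so an eigenvector is (3, -1).
General solution: c_1e^(-2t)(2,-1) + c_2e^(-5t)(3,-1).

x_1(t) = 2c_1e^(-2t) + 3c_2e^(-5t), x_2(t) = -c_1e^(-2t) - c_2e^(-5t)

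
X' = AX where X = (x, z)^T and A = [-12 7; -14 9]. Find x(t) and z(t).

Coefficient matrix A = [[-12, 7], [-14, 9]].
Characteristic polynomial det(A - λI) = λ^2 + 3λ - 10 = 0.
Eigenvalues λ = -5, 2.
For λ=-5: (A-λI) row 1 is [-7, 7], so an eigenvector is (-1, -1).
For λ=2: (A-λI) row 1 is [-14, 7], so an eigenvector is (-1, -2).
General solution: K_1e^(-5t)(-1,-1) + K_2e^(2t)(-1,-2).

x(t) = -K_1e^(-5t) - K_2e^(2t), z(t) = -K_1e^(-5t) - 2K_2e^(2t)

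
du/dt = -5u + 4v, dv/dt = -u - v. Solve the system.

u(t) = -2C_1e^(-3t) - 2C_2te^(-3t) - C_2e^(-3t), v(t) = -C_1e^(-3t) - C_2te^(-3t) - C_2e^(-3t)

Coefficient matrix A = [[-5, 4], [-1, -1]].
Characteristic polynomial det(A - λI) = λ^2 + 6λ + 9 = 0.
Single eigenvalue λ = -3 with algebraic multiplicity 2.
Eigenvector v = (-2,-1); generalized eigenvector w with (A-λI)w=v is (-1,-1).
General solution: e^(-3t)[C_1·v + C_2·(t·v + w)].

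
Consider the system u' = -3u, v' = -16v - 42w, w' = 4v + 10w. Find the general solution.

u(t) = K_3e^(-3t), v(t) = -3K_1e^(-2t) + 7K_2e^(-4t), w(t) = K_1e^(-2t) - 2K_2e^(-4t)

Coefficient matrix A = [[-3, 0, 0], [0, -16, -42], [0, 4, 10]].
det(A - λI) = 0 gives eigenvalues λ = -2, -4, -3.
For λ=-2: eigenvector (0,-3,1).
For λ=-4: eigenvector (0,7,-2).
For λ=-3: eigenvector (1,0,0).
General solution: K_1e^(-2t)(0,-3,1) + K_2e^(-4t)(0,7,-2) + K_3e^(-3t)(1,0,0).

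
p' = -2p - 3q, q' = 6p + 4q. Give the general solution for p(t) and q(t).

p(t) = c_1e^(t)cos(3t) + c_2e^(t)sin(3t), q(t) = c_1e^(t)sin(3t) - c_1e^(t)cos(3t) - c_2e^(t)sin(3t) - c_2e^(t)cos(3t)

Coefficient matrix A = [[-2, -3], [6, 4]].
Characteristic polynomial det(A - λI) = λ^2 - 2λ + 10 = 0.
Eigenvalues λ = 1 ± 3i (complex conjugate pair).
For λ=1+3i: an eigenvector is (1,-1) - i(0,1) = (1, -1 - i).
A real fundamental pair from Re and Im of e^((1+3i)t)v: X_1 = e^(t)(cos(3t)·(1,-1) + sin(3t)·(0,1)), X_2 = e^(t)(sin(3t)·(1,-1) - cos(3t)·(0,1)).
General solution: c_1X_1 + c_2X_2.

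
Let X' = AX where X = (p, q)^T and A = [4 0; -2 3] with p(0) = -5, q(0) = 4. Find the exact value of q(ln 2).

112

A = [[4,0],[-2,3]]; eigenvalues λ = 4, 3.
Eigenvectors: (-1,2) for λ=4, (0,-1) for λ=3.
From the initial condition, c_1 = 5, c_2 = 6.
q(ln 2) = (5)(2^4)(2) + (6)(2^3)(-1) = 112.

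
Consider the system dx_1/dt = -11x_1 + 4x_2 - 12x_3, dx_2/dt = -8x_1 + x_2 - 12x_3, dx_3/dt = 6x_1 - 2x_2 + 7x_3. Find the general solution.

x_1(t) = -3c_1e^(t) - 2c_2e^(-3t) - 2c_3e^(-t), x_2(t) = -3c_1e^(t) - c_2e^(-3t) - 2c_3e^(-t), x_3(t) = 2c_1e^(t) + c_2e^(-3t) + c_3e^(-t)

Coefficient matrix A = [[-11, 4, -12], [-8, 1, -12], [6, -2, 7]].
det(A - λI) = 0 gives eigenvalues λ = 1, -3, -1.
For λ=1: eigenvector (-3,-3,2).
For λ=-3: eigenvector (-2,-1,1).
For λ=-1: eigenvector (-2,-2,1).
General solution: c_1e^(t)(-3,-3,2) + c_2e^(-3t)(-2,-1,1) + c_3e^(-t)(-2,-2,1).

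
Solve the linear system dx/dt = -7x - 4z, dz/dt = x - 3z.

Coefficient matrix A = [[-7, -4], [1, -3]].
Characteristic polynomial det(A - λI) = λ^2 + 10λ + 25 = 0.
Single eigenvalue λ = -5 with algebraic multiplicity 2.
Eigenvector v = (-2,1); generalized eigenvector w with (A-λI)w=v is (-3,2).
General solution: e^(-5t)[C_1·v + C_2·(t·v + w)].

x(t) = -2C_1e^(-5t) - 2C_2te^(-5t) - 3C_2e^(-5t), z(t) = C_1e^(-5t) + C_2te^(-5t) + 2C_2e^(-5t)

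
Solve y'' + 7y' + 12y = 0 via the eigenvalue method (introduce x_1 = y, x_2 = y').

y(t) = c_1e^(-4t) + c_2e^(-3t)

Let x_1 = y, x_2 = y'. Then x_1' = x_2 and x_2' = -12x_1 - 7x_2.
A = [[0,1],[-12,-7]]; det(A-λI) = λ^2 + 7λ + 12.
Eigenvalues λ = -4, -3 with eigenvectors (1,-4), (1,-3).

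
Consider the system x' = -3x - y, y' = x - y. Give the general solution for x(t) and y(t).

Coefficient matrix A = [[-3, -1], [1, -1]].
Characteristic polynomial det(A - λI) = λ^2 + 4λ + 4 = 0.
Single eigenvalue λ = -2 with algebraic multiplicity 2.
Eigenvector v = (-1,1); generalized eigenvector w with (A-λI)w=v is (-1,2).
General solution: e^(-2t)[c_1·v + c_2·(t·v + w)].

x(t) = -c_1e^(-2t) - c_2te^(-2t) - c_2e^(-2t), y(t) = c_1e^(-2t) + c_2te^(-2t) + 2c_2e^(-2t)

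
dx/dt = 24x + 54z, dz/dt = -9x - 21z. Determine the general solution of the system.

Coefficient matrix A = [[24, 54], [-9, -21]].
Characteristic polynomial det(A - λI) = λ^2 - 3λ - 18 = 0.
Eigenvalues λ = 6, -3.
For λ=6: (A-λI) row 1 is [18, 54], so an eigenvector is (3, -1).
For λ=-3: (A-λI) row 1 is [27, 54], so an eigenvector is (-2, 1).
General solution: K_1e^(6t)(3,-1) + K_2e^(-3t)(-2,1).

x(t) = 3K_1e^(6t) - 2K_2e^(-3t), z(t) = -K_1e^(6t) + K_2e^(-3t)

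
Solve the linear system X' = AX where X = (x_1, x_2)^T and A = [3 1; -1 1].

x_1(t) = -K_1e^(2t) - K_2te^(2t), x_2(t) = K_1e^(2t) + K_2te^(2t) - K_2e^(2t)

Coefficient matrix A = [[3, 1], [-1, 1]].
Characteristic polynomial det(A - λI) = λ^2 - 4λ + 4 = 0.
Single eigenvalue λ = 2 with algebraic multiplicity 2.
Eigenvector v = (-1,1); generalized eigenvector w with (A-λI)w=v is (0,-1).
General solution: e^(2t)[K_1·v + K_2·(t·v + w)].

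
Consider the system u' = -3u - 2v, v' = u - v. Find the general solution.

Coefficient matrix A = [[-3, -2], [1, -1]].
Characteristic polynomial det(A - λI) = λ^2 + 4λ + 5 = 0.
Eigenvalues λ = -2 ± i (complex conjugate pair).
For λ=-2+i: an eigenvector is (-1,0) - i(1,-1) = (-1 - i, 0 + i).
A real fundamental pair from Re and Im of e^((-2+i)t)v: X_1 = e^(-2t)(cos(t)·(-1,0) + sin(t)·(1,-1)), X_2 = e^(-2t)(sin(t)·(-1,0) - cos(t)·(1,-1)).
General solution: K_1X_1 + K_2X_2.

u(t) = K_1e^(-2t)sin(t) - K_1e^(-2t)cos(t) - K_2e^(-2t)sin(t) - K_2e^(-2t)cos(t), v(t) = -K_1e^(-2t)sin(t) + K_2e^(-2t)cos(t)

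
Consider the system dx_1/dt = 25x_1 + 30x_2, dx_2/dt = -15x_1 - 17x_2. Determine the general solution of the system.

x_1(t) = K_1e^(4t)sin(3t) + 3K_1e^(4t)cos(3t) + 3K_2e^(4t)sin(3t) - K_2e^(4t)cos(3t), x_2(t) = -K_1e^(4t)sin(3t) - 2K_1e^(4t)cos(3t) - 2K_2e^(4t)sin(3t) + K_2e^(4t)cos(3t)

Coefficient matrix A = [[25, 30], [-15, -17]].
Characteristic polynomial det(A - λI) = λ^2 - 8λ + 25 = 0.
Eigenvalues λ = 4 ± 3i (complex conjugate pair).
For λ=4+3i: an eigenvector is (3,-2) - i(1,-1) = (3 - i, -2 + i).
A real fundamental pair from Re and Im of e^((4+3i)t)v: X_1 = e^(4t)(cos(3t)·(3,-2) + sin(3t)·(1,-1)), X_2 = e^(4t)(sin(3t)·(3,-2) - cos(3t)·(1,-1)).
General solution: K_1X_1 + K_2X_2.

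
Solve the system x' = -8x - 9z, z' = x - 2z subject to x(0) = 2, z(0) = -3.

x(t) = 21te^(-5t) + 2e^(-5t), z(t) = -7te^(-5t) - 3e^(-5t)

Coefficient matrix A = [[-8, -9], [1, -2]].
Characteristic polynomial det(A - λI) = λ^2 + 10λ + 25 = 0.
Single eigenvalue λ = -5 with algebraic multiplicity 2.
Eigenvector v = (3,-1); generalized eigenvector w with (A-λI)w=v is (-1,0).
General solution: e^(-5t)[c_1·v + c_2·(t·v + w)].
Applying x(0)=2, z(0)=-3 gives c_1=3, c_2=7.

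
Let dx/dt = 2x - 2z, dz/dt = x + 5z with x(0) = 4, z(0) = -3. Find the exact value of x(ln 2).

A = [[2,-2],[1,5]]; eigenvalues λ = 3, 4.
Eigenvectors: (2,-1) for λ=3, (1,-1) for λ=4.
From the initial condition, c_1 = 1, c_2 = 2.
x(ln 2) = (1)(2^3)(2) + (2)(2^4)(1) = 48.

48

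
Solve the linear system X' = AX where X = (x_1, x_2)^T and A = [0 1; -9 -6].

Coefficient matrix A = [[0, 1], [-9, -6]].
Characteristic polynomial det(A - λI) = λ^2 + 6λ + 9 = 0.
Single eigenvalue λ = -3 with algebraic multiplicity 2.
Eigenvector v = (-1,3); generalized eigenvector w with (A-λI)w=v is (0,-1).
General solution: e^(-3t)[C_1·v + C_2·(t·v + w)].

x_1(t) = -C_1e^(-3t) - C_2te^(-3t), x_2(t) = 3C_1e^(-3t) + 3C_2te^(-3t) - C_2e^(-3t)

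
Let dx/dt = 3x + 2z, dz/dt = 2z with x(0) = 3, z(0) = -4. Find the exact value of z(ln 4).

-64

A = [[3,2],[0,2]]; eigenvalues λ = 3, 2.
Eigenvectors: (-1,0) for λ=3, (2,-1) for λ=2.
From the initial condition, c_1 = 5, c_2 = 4.
z(ln 4) = (5)(4^3)(0) + (4)(4^2)(-1) = -64.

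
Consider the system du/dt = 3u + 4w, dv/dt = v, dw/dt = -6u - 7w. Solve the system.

u(t) = c_1e^(-t) - 2c_3e^(-3t), v(t) = c_2e^(t), w(t) = -c_1e^(-t) + 3c_3e^(-3t)

Coefficient matrix A = [[3, 0, 4], [0, 1, 0], [-6, 0, -7]].
det(A - λI) = 0 gives eigenvalues λ = -1, 1, -3.
For λ=-1: eigenvector (1,0,-1).
For λ=1: eigenvector (0,1,0).
For λ=-3: eigenvector (-2,0,3).
General solution: c_1e^(-t)(1,0,-1) + c_2e^(t)(0,1,0) + c_3e^(-3t)(-2,0,3).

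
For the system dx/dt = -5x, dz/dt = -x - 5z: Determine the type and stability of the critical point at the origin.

stable improper node

A = [[-5,0],[-1,-5]]; det(A-λI) = λ^2 + 10λ + 25.
repeated λ = -5 with a single eigenvector.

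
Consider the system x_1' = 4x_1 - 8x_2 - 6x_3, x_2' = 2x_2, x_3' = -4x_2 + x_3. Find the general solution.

x_1(t) = 2C_1e^(t) - 8C_2e^(2t) + C_3e^(4t), x_2(t) = C_2e^(2t), x_3(t) = C_1e^(t) - 4C_2e^(2t)

Coefficient matrix A = [[4, -8, -6], [0, 2, 0], [0, -4, 1]].
det(A - λI) = 0 gives eigenvalues λ = 1, 2, 4.
For λ=1: eigenvector (2,0,1).
For λ=2: eigenvector (-8,1,-4).
For λ=4: eigenvector (1,0,0).
General solution: C_1e^(t)(2,0,1) + C_2e^(2t)(-8,1,-4) + C_3e^(4t)(1,0,0).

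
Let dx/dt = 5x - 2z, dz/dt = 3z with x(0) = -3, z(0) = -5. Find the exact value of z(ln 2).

A = [[5,-2],[0,3]]; eigenvalues λ = 5, 3.
Eigenvectors: (-1,0) for λ=5, (1,1) for λ=3.
From the initial condition, c_1 = -2, c_2 = -5.
z(ln 2) = (-2)(2^5)(0) + (-5)(2^3)(1) = -40.

-40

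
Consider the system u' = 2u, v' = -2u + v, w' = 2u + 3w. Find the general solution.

u(t) = K_1e^(2t), v(t) = -2K_1e^(2t) + K_2e^(t), w(t) = -2K_1e^(2t) + K_3e^(3t)

Coefficient matrix A = [[2, 0, 0], [-2, 1, 0], [2, 0, 3]].
det(A - λI) = 0 gives eigenvalues λ = 2, 1, 3.
For λ=2: eigenvector (1,-2,-2).
For λ=1: eigenvector (0,1,0).
For λ=3: eigenvector (0,0,1).
General solution: K_1e^(2t)(1,-2,-2) + K_2e^(t)(0,1,0) + K_3e^(3t)(0,0,1).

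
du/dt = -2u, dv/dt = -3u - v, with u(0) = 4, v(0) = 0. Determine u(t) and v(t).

u(t) = 4e^(-2t), v(t) = -12e^(-t) + 12e^(-2t)

Coefficient matrix A = [[-2, 0], [-3, -1]].
Characteristic polynomial det(A - λI) = λ^2 + 3λ + 2 = 0.
Eigenvalues λ = -2, -1.
For λ=-2: (A-λI) row 2 is [-3, 1], so an eigenvector is (-1, -3).
For λ=-1: (A-λI) row 1 is [-1, 0], so an eigenvector is (0, -1).
General solution: c_1e^(-2t)(-1,-3) + c_2e^(-t)(0,-1).
Applying u(0)=4, v(0)=0 gives c_1=-4, c_2=12.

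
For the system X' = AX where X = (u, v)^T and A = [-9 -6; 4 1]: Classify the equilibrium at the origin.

A = [[-9,-6],[4,1]]; det(A-λI) = λ^2 + 8λ + 15.
λ = -5, -3: both negative.

stable node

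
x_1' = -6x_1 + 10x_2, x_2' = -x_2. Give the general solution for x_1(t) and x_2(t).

x_1(t) = 2K_1e^(-t) - K_2e^(-6t), x_2(t) = K_1e^(-t)

Coefficient matrix A = [[-6, 10], [0, -1]].
Characteristic polynomial det(A - λI) = λ^2 + 7λ + 6 = 0.
Eigenvalues λ = -1, -6.
For λ=-1: (A-λI) row 1 is [-5, 10], so an eigenvector is (2, 1).
For λ=-6: (A-λI) row 1 is [0, 10], so an eigenvector is (-1, 0).
General solution: K_1e^(-t)(2,1) + K_2e^(-6t)(-1,0).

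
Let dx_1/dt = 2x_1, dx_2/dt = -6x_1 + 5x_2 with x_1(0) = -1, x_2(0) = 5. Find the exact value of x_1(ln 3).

-9

A = [[2,0],[-6,5]]; eigenvalues λ = 5, 2.
Eigenvectors: (0,1) for λ=5, (-1,-2) for λ=2.
From the initial condition, c_1 = 7, c_2 = 1.
x_1(ln 3) = (7)(3^5)(0) + (1)(3^2)(-1) = -9.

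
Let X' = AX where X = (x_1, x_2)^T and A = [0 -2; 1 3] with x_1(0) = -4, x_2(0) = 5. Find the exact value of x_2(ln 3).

A = [[0,-2],[1,3]]; eigenvalues λ = 2, 1.
Eigenvectors: (1,-1) for λ=2, (2,-1) for λ=1.
From the initial condition, c_1 = -6, c_2 = 1.
x_2(ln 3) = (-6)(3^2)(-1) + (1)(3^1)(-1) = 51.

51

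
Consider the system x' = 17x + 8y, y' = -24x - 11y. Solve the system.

x(t) = -C_1e^(t) - 2C_2e^(5t), y(t) = 2C_1e^(t) + 3C_2e^(5t)

Coefficient matrix A = [[17, 8], [-24, -11]].
Characteristic polynomial det(A - λI) = λ^2 - 6λ + 5 = 0.
Eigenvalues λ = 1, 5.
For λ=1: (A-λI) row 1 is [16, 8], so an eigenvector is (-1, 2).
For λ=5: (A-λI) row 1 is [12, 8], so an eigenvector is (-2, 3).
General solution: C_1e^(t)(-1,2) + C_2e^(5t)(-2,3).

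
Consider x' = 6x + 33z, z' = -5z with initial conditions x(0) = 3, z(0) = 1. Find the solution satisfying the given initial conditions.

Coefficient matrix A = [[6, 33], [0, -5]].
Characteristic polynomial det(A - λI) = λ^2 - λ - 30 = 0.
Eigenvalues λ = -5, 6.
For λ=-5: (A-λI) row 1 is [11, 33], so an eigenvector is (-3, 1).
For λ=6: (A-λI) row 1 is [0, 33], so an eigenvector is (-1, 0).
General solution: c_1e^(-5t)(-3,1) + c_2e^(6t)(-1,0).
Applying x(0)=3, z(0)=1 gives c_1=1, c_2=-6.

x(t) = 6e^(6t) - 3e^(-5t), z(t) = e^(-5t)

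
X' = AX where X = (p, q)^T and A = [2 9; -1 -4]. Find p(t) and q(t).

Coefficient matrix A = [[2, 9], [-1, -4]].
Characteristic polynomial det(A - λI) = λ^2 + 2λ + 1 = 0.
Single eigenvalue λ = -1 with algebraic multiplicity 2.
Eigenvector v = (-3,1); generalized eigenvector w with (A-λI)w=v is (-1,0).
General solution: e^(-t)[K_1·v + K_2·(t·v + w)].

p(t) = -3K_1e^(-t) - 3K_2te^(-t) - K_2e^(-t), q(t) = K_1e^(-t) + K_2te^(-t)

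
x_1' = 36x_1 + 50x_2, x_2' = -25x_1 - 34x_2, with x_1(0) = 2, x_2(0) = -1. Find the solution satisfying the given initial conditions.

x_1(t) = 4e^(t)sin(5t) + 2e^(t)cos(5t), x_2(t) = -3e^(t)sin(5t) - e^(t)cos(5t)

Coefficient matrix A = [[36, 50], [-25, -34]].
Characteristic polynomial det(A - λI) = λ^2 - 2λ + 26 = 0.
Eigenvalues λ = 1 ± 5i (complex conjugate pair).
For λ=1+5i: an eigenvector is (-1,1) - i(3,-2) = (-1 - 3i, 1 + 2i).
A real fundamental pair from Re and Im of e^((1+5i)t)v: X_1 = e^(t)(cos(5t)·(-1,1) + sin(5t)·(3,-2)), X_2 = e^(t)(sin(5t)·(-1,1) - cos(5t)·(3,-2)).
General solution: K_1X_1 + K_2X_2.
Applying x_1(0)=2, x_2(0)=-1 gives K_1=1, K_2=-1.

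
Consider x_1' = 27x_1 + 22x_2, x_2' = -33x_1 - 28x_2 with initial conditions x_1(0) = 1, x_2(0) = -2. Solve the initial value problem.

Coefficient matrix A = [[27, 22], [-33, -28]].
Characteristic polynomial det(A - λI) = λ^2 + λ - 30 = 0.
Eigenvalues λ = 5, -6.
For λ=5: (A-λI) row 1 is [22, 22], so an eigenvector is (-1, 1).
For λ=-6: (A-λI) row 1 is [33, 22], so an eigenvector is (2, -3).
General solution: K_1e^(5t)(-1,1) + K_2e^(-6t)(2,-3).
Applying x_1(0)=1, x_2(0)=-2 gives K_1=1, K_2=1.

x_1(t) = -e^(5t) + 2e^(-6t), x_2(t) = e^(5t) - 3e^(-6t)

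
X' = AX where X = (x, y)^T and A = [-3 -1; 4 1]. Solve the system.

x(t) = -c_1e^(-t) - c_2te^(-t) + 2c_2e^(-t), y(t) = 2c_1e^(-t) + 2c_2te^(-t) - 3c_2e^(-t)

Coefficient matrix A = [[-3, -1], [4, 1]].
Characteristic polynomial det(A - λI) = λ^2 + 2λ + 1 = 0.
Single eigenvalue λ = -1 with algebraic multiplicity 2.
Eigenvector v = (-1,2); generalized eigenvector w with (A-λI)w=v is (2,-3).
General solution: e^(-t)[c_1·v + c_2·(t·v + w)].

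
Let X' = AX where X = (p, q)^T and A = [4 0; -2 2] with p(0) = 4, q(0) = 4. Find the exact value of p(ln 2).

64

A = [[4,0],[-2,2]]; eigenvalues λ = 4, 2.
Eigenvectors: (-1,1) for λ=4, (0,-1) for λ=2.
From the initial condition, c_1 = -4, c_2 = -8.
p(ln 2) = (-4)(2^4)(-1) + (-8)(2^2)(0) = 64.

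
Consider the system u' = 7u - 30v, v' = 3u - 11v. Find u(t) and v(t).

Coefficient matrix A = [[7, -30], [3, -11]].
Characteristic polynomial det(A - λI) = λ^2 + 4λ + 13 = 0.
Eigenvalues λ = -2 ± 3i (complex conjugate pair).
For λ=-2+3i: an eigenvector is (-3,-1) - i(1,0) = (-3 - i, -1).
A real fundamental pair from Re and Im of e^((-2+3i)t)v: X_1 = e^(-2t)(cos(3t)·(-3,-1) + sin(3t)·(1,0)), X_2 = e^(-2t)(sin(3t)·(-3,-1) - cos(3t)·(1,0)).
General solution: C_1X_1 + C_2X_2.

u(t) = C_1e^(-2t)sin(3t) - 3C_1e^(-2t)cos(3t) - 3C_2e^(-2t)sin(3t) - C_2e^(-2t)cos(3t), v(t) = -C_1e^(-2t)cos(3t) - C_2e^(-2t)sin(3t)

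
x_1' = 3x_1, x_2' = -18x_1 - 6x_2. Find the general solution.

x_1(t) = C_2e^(3t), x_2(t) = -C_1e^(-6t) - 2C_2e^(3t)

Coefficient matrix A = [[3, 0], [-18, -6]].
Characteristic polynomial det(A - λI) = λ^2 + 3λ - 18 = 0.
Eigenvalues λ = -6, 3.
For λ=-6: (A-λI) row 1 is [9, 0], so an eigenvector is (0, -1).
For λ=3: (A-λI) row 2 is [-18, -9], so an eigenvector is (1, -2).
General solution: C_1e^(-6t)(0,-1) + C_2e^(3t)(1,-2).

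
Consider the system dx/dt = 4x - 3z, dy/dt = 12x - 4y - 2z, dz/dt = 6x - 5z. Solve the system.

Coefficient matrix A = [[4, 0, -3], [12, -4, -2], [6, 0, -5]].
det(A - λI) = 0 gives eigenvalues λ = -2, -4, 1.
For λ=-2: eigenvector (1,4,2).
For λ=-4: eigenvector (0,1,0).
For λ=1: eigenvector (1,2,1).
General solution: c_1e^(-2t)(1,4,2) + c_2e^(-4t)(0,1,0) + c_3e^(t)(1,2,1).

x(t) = c_1e^(-2t) + c_3e^(t), y(t) = 4c_1e^(-2t) + c_2e^(-4t) + 2c_3e^(t), z(t) = 2c_1e^(-2t) + c_3e^(t)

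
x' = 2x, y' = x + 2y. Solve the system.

x(t) = K_2e^(2t), y(t) = K_1e^(2t) + K_2te^(2t) - K_2e^(2t)

Coefficient matrix A = [[2, 0], [1, 2]].
Characteristic polynomial det(A - λI) = λ^2 - 4λ + 4 = 0.
Single eigenvalue λ = 2 with algebraic multiplicity 2.
Eigenvector v = (0,1); generalized eigenvector w with (A-λI)w=v is (1,-1).
General solution: e^(2t)[K_1·v + K_2·(t·v + w)].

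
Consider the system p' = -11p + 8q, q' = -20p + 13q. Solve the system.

p(t) = -K_1e^(t)sin(4t) + K_1e^(t)cos(4t) + K_2e^(t)sin(4t) + K_2e^(t)cos(4t), q(t) = -2K_1e^(t)sin(4t) + K_1e^(t)cos(4t) + K_2e^(t)sin(4t) + 2K_2e^(t)cos(4t)

Coefficient matrix A = [[-11, 8], [-20, 13]].
Characteristic polynomial det(A - λI) = λ^2 - 2λ + 17 = 0.
Eigenvalues λ = 1 ± 4i (complex conjugate pair).
For λ=1+4i: an eigenvector is (1,1) - i(-1,-2) = (1 + i, 1 + 2i).
A real fundamental pair from Re and Im of e^((1+4i)t)v: X_1 = e^(t)(cos(4t)·(1,1) + sin(4t)·(-1,-2)), X_2 = e^(t)(sin(4t)·(1,1) - cos(4t)·(-1,-2)).
General solution: K_1X_1 + K_2X_2.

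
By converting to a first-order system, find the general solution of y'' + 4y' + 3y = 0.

y(t) = K_1e^(-t) + K_2e^(-3t)

Let x_1 = y, x_2 = y'. Then x_1' = x_2 and x_2' = -3x_1 - 4x_2.
A = [[0,1],[-3,-4]]; det(A-λI) = λ^2 + 4λ + 3.
Eigenvalues λ = -1, -3 with eigenvectors (1,-1), (1,-3).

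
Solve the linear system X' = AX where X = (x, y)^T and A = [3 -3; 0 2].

Coefficient matrix A = [[3, -3], [0, 2]].
Characteristic polynomial det(A - λI) = λ^2 - 5λ + 6 = 0.
Eigenvalues λ = 3, 2.
For λ=3: (A-λI) row 1 is [0, -3], so an eigenvector is (-1, 0).
For λ=2: (A-λI) row 1 is [1, -3], so an eigenvector is (3, 1).
General solution: C_1e^(3t)(-1,0) + C_2e^(2t)(3,1).

x(t) = -C_1e^(3t) + 3C_2e^(2t), y(t) = C_2e^(2t)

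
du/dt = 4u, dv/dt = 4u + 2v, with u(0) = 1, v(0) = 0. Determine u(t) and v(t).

u(t) = e^(4t), v(t) = 2e^(4t) - 2e^(2t)

Coefficient matrix A = [[4, 0], [4, 2]].
Characteristic polynomial det(A - λI) = λ^2 - 6λ + 8 = 0.
Eigenvalues λ = 4, 2.
For λ=4: (A-λI) row 2 is [4, -2], so an eigenvector is (-1, -2).
For λ=2: (A-λI) row 1 is [2, 0], so an eigenvector is (0, 1).
General solution: C_1e^(4t)(-1,-2) + C_2e^(2t)(0,1).
Applying u(0)=1, v(0)=0 gives C_1=-1, C_2=-2.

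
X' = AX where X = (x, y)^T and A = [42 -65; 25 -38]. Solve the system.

x(t) = 2K_1e^(2t)sin(5t) - 3K_1e^(2t)cos(5t) - 3K_2e^(2t)sin(5t) - 2K_2e^(2t)cos(5t), y(t) = K_1e^(2t)sin(5t) - 2K_1e^(2t)cos(5t) - 2K_2e^(2t)sin(5t) - K_2e^(2t)cos(5t)

Coefficient matrix A = [[42, -65], [25, -38]].
Characteristic polynomial det(A - λI) = λ^2 - 4λ + 29 = 0.
Eigenvalues λ = 2 ± 5i (complex conjugate pair).
For λ=2+5i: an eigenvector is (-3,-2) - i(2,1) = (-3 - 2i, -2 - i).
A real fundamental pair from Re and Im of e^((2+5i)t)v: X_1 = e^(2t)(cos(5t)·(-3,-2) + sin(5t)·(2,1)), X_2 = e^(2t)(sin(5t)·(-3,-2) - cos(5t)·(2,1)).
General solution: K_1X_1 + K_2X_2.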